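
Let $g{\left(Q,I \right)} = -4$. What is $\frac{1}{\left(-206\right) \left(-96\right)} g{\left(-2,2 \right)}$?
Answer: $- \frac{1}{4944} \approx -0.00020227$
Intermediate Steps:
$\frac{1}{\left(-206\right) \left(-96\right)} g{\left(-2,2 \right)} = \frac{1}{\left(-206\right) \left(-96\right)} \left(-4\right) = \left(- \frac{1}{206}\right) \left(- \frac{1}{96}\right) \left(-4\right) = \frac{1}{19776} \left(-4\right) = - \frac{1}{4944}$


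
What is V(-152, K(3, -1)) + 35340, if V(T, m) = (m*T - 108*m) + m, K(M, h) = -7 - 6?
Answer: 38707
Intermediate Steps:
K(M, h) = -13
V(T, m) = -107*m + T*m (V(T, m) = (T*m - 108*m) + m = (-108*m + T*m) + m = -107*m + T*m)
V(-152, K(3, -1)) + 35340 = -13*(-107 - 152) + 35340 = -13*(-259) + 35340 = 3367 + 35340 = 38707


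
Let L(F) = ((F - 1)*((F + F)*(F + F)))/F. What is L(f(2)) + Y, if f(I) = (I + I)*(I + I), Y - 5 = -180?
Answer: 785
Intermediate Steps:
Y = -175 (Y = 5 - 180 = -175)
f(I) = 4*I**2 (f(I) = (2*I)*(2*I) = 4*I**2)
L(F) = 4*F*(-1 + F) (L(F) = ((-1 + F)*((2*F)*(2*F)))/F = ((-1 + F)*(4*F**2))/F = (4*F**2*(-1 + F))/F = 4*F*(-1 + F))
L(f(2)) + Y = 4*(4*2**2)*(-1 + 4*2**2) - 175 = 4*(4*4)*(-1 + 4*4) - 175 = 4*16*(-1 + 16) - 175 = 4*16*15 - 175 = 960 - 175 = 785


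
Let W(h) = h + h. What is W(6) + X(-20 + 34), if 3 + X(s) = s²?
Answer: 205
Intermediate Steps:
W(h) = 2*h
X(s) = -3 + s²
W(6) + X(-20 + 34) = 2*6 + (-3 + (-20 + 34)²) = 12 + (-3 + 14²) = 12 + (-3 + 196) = 12 + 193 = 205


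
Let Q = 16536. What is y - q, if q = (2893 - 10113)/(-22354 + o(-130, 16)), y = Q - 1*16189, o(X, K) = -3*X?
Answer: 100188/289 ≈ 346.67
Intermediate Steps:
y = 347 (y = 16536 - 1*16189 = 16536 - 16189 = 347)
q = 95/289 (q = (2893 - 10113)/(-22354 - 3*(-130)) = -7220/(-22354 + 390) = -7220/(-21964) = -7220*(-1/21964) = 95/289 ≈ 0.32872)
y - q = 347 - 1*95/289 = 347 - 95/289 = 100188/289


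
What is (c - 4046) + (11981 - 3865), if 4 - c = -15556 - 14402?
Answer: 34032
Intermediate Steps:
c = 29962 (c = 4 - (-15556 - 14402) = 4 - 1*(-29958) = 4 + 29958 = 29962)
(c - 4046) + (11981 - 3865) = (29962 - 4046) + (11981 - 3865) = 25916 + 8116 = 34032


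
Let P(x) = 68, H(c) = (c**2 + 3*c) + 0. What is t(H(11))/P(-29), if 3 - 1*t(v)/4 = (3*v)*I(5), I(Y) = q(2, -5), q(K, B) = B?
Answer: 2313/17 ≈ 136.06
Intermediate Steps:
H(c) = c**2 + 3*c
I(Y) = -5
t(v) = 12 + 60*v (t(v) = 12 - 4*3*v*(-5) = 12 - (-60)*v = 12 + 60*v)
t(H(11))/P(-29) = (12 + 60*(11*(3 + 11)))/68 = (12 + 60*(11*14))*(1/68) = (12 + 60*154)*(1/68) = (12 + 9240)*(1/68) = 9252*(1/68) = 2313/17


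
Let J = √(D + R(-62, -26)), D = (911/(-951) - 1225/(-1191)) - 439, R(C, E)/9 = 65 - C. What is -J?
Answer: -√11151049738118/125849 ≈ -26.534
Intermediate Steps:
R(C, E) = 585 - 9*C (R(C, E) = 9*(65 - C) = 585 - 9*C)
D = -55238825/125849 (D = (911*(-1/951) - 1225*(-1/1191)) - 439 = (-911/951 + 1225/1191) - 439 = 8886/125849 - 439 = -55238825/125849 ≈ -438.93)
J = √11151049738118/125849 (J = √(-55238825/125849 + (585 - 9*(-62))) = √(-55238825/125849 + (585 + 558)) = √(-55238825/125849 + 1143) = √(88606582/125849) = √11151049738118/125849 ≈ 26.534)
-J = -√11151049738118/125849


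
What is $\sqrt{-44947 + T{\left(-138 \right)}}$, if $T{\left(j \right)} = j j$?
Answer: $i \sqrt{25903} \approx 160.94 i$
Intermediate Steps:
$T{\left(j \right)} = j^{2}$
$\sqrt{-44947 + T{\left(-138 \right)}} = \sqrt{-44947 + \left(-138\right)^{2}} = \sqrt{-44947 + 19044} = \sqrt{-25903} = i \sqrt{25903}$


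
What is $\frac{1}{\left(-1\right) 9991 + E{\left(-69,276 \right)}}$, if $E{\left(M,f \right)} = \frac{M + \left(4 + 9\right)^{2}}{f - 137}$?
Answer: $- \frac{139}{1388649} \approx -0.0001001$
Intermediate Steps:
$E{\left(M,f \right)} = \frac{169 + M}{-137 + f}$ ($E{\left(M,f \right)} = \frac{M + 13^{2}}{-137 + f} = \frac{M + 169}{-137 + f} = \frac{169 + M}{-137 + f}$)
$\frac{1}{\left(-1\right) 9991 + E{\left(-69,276 \right)}} = \frac{1}{\left(-1\right) 9991 + \frac{169 - 69}{-137 + 276}} = \frac{1}{-9991 + \frac{1}{139} \cdot 100} = \frac{1}{-9991 + \frac{100}{139}} = \frac{1}{- \frac{1388649}{139}} = - \frac{139}{1388649}$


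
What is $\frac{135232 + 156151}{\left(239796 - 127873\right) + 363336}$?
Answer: $\frac{291383}{475259} \approx 0.6131$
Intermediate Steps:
$\frac{135232 + 156151}{\left(239796 - 127873\right) + 363336} = \frac{291383}{111923 + 363336} = \frac{291383}{475259}$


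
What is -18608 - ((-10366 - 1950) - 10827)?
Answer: 4535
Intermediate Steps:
-18608 - ((-10366 - 1950) - 10827) = -18608 - (-12316 - 10827) = -18608 - 1*(-23143) = -18608 + 23143 = 4535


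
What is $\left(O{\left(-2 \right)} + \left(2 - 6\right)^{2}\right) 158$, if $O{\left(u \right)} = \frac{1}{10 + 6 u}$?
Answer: $2449$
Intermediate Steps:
$\left(O{\left(-2 \right)} + \left(2 - 6\right)^{2}\right) 158 = \left(\frac{1}{2 \left(5 + 3 \left(-2\right)\right)} + \left(2 - 6\right)^{2}\right) 158 = \left(\frac{1}{2 \left(5 - 6\right)} + \left(-4\right)^{2}\right) 158 = \left(\frac{1}{2 \left(-1\right)} + 16\right) 158 = \left(\frac{1}{2} \left(-1\right) + 16\right) 158 = \left(- \frac{1}{2} + 16\right) 158 = \frac{31}{2} \cdot 158 = 2449$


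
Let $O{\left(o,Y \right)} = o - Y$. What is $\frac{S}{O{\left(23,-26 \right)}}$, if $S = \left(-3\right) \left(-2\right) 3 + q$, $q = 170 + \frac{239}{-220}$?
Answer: $\frac{41121}{10780} \approx 3.8146$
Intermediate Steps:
$q = \frac{37161}{220}$ ($q = 170 + 239 \left(- \frac{1}{220}\right) = 170 - \frac{239}{220} = \frac{37161}{220} \approx 168.91$)
$S = \frac{41121}{220}$ ($S = \left(-3\right) \left(-2\right) 3 + \frac{37161}{220} = 6 \cdot 3 + \frac{37161}{220} = 18 + \frac{37161}{220} = \frac{41121}{220} \approx 186.91$)
$\frac{S}{O{\left(23,-26 \right)}} = \frac{41121}{220 \left(23 - -26\right)} = \frac{41121}{220 \left(23 + 26\right)} = \frac{41121}{220 \cdot 49} = \frac{41121}{220} \cdot \frac{1}{49} = \frac{41121}{10780}$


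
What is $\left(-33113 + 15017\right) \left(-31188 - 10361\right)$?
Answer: $751870704$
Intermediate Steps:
$\left(-33113 + 15017\right) \left(-31188 - 10361\right) = \left(-18096\right) \left(-41549\right) = 751870704$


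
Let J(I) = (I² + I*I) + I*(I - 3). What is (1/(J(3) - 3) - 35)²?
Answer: 274576/225 ≈ 1220.3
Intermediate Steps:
J(I) = 2*I² + I*(-3 + I) (J(I) = (I² + I²) + I*(-3 + I) = 2*I² + I*(-3 + I))
(1/(J(3) - 3) - 35)² = (1/(3*3*(-1 + 3) - 3) - 35)² = (1/(3*3*2 - 3) - 35)² = (1/(18 - 3) - 35)² = (1/15 - 35)² = (-524/15)² = 274576/225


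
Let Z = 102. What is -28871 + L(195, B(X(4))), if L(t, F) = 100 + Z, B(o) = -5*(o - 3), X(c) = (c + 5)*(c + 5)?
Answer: -28669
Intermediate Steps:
X(c) = (5 + c)**2 (X(c) = (5 + c)*(5 + c) = (5 + c)**2)
B(o) = 15 - 5*o (B(o) = -5*(-3 + o) = 15 - 5*o)
L(t, F) = 202 (L(t, F) = 100 + 102 = 202)
-28871 + L(195, B(X(4))) = -28871 + 202 = -28669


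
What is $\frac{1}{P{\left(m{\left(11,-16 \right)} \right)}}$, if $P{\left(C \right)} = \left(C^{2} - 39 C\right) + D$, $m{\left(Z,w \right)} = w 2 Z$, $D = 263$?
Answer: $\frac{1}{137895} \approx 7.2519 \cdot 10^{-6}$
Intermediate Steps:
$m{\left(Z,w \right)} = 2 Z w$ ($m{\left(Z,w \right)} = 2 w Z = 2 Z w$)
$P{\left(C \right)} = 263 + C^{2} - 39 C$ ($P{\left(C \right)} = \left(C^{2} - 39 C\right) + 263 = 263 + C^{2} - 39 C$)
$\frac{1}{P{\left(m{\left(11,-16 \right)} \right)}} = \frac{1}{263 + \left(2 \cdot 11 \left(-16\right)\right)^{2} - 39 \cdot 2 \cdot 11 \left(-16\right)} = \frac{1}{263 + \left(-352\right)^{2} - -13728} = \frac{1}{263 + 123904 + 13728} = \frac{1}{137895}$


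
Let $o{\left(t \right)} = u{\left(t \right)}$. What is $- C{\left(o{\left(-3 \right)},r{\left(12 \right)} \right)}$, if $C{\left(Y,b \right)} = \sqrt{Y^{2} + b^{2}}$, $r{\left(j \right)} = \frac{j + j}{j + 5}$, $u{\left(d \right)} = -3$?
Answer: $- \frac{3 \sqrt{353}}{17} \approx -3.3156$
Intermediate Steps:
$o{\left(t \right)} = -3$
$r{\left(j \right)} = \frac{2 j}{5 + j}$
$- C{\left(o{\left(-3 \right)},r{\left(12 \right)} \right)} = - \sqrt{\left(-3\right)^{2} + \left(2 \cdot 12 \frac{1}{5 + 12}\right)^{2}} = - \sqrt{9 + \left(2 \cdot 12 \cdot \frac{1}{17}\right)^{2}} = - \sqrt{9 + \left(\frac{24}{17}\right)^{2}} = - \sqrt{9 + \frac{576}{289}} = - \sqrt{\frac{3177}{289}} = - \frac{3 \sqrt{353}}{17}$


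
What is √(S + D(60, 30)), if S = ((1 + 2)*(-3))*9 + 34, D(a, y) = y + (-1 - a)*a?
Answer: I*√3677 ≈ 60.638*I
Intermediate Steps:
D(a, y) = y + a*(-1 - a)
S = -47 (S = (3*(-3))*9 + 34 = -9*9 + 34 = -81 + 34 = -47)
√(S + D(60, 30)) = √(-47 + (30 - 1*60 - 1*60²)) = √(-47 + (30 - 60 - 1*3600)) = √(-47 + (30 - 60 - 3600)) = √(-47 - 3630) = √(-3677) = I*√3677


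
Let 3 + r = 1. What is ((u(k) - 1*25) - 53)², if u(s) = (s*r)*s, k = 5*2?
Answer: 77284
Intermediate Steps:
r = -2 (r = -3 + 1 = -2)
k = 10
u(s) = -2*s² (u(s) = (s*(-2))*s = (-2*s)*s = -2*s²)
((u(k) - 1*25) - 53)² = ((-2*10² - 1*25) - 53)² = ((-2*100 - 25) - 53)² = ((-200 - 25) - 53)² = (-225 - 53)² = (-278)² = 77284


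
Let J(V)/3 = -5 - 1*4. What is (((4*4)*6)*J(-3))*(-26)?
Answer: 67392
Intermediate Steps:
J(V) = -27 (J(V) = 3*(-5 - 1*4) = 3*(-5 - 4) = 3*(-9) = -27)
(((4*4)*6)*J(-3))*(-26) = (((4*4)*6)*(-27))*(-26) = ((16*6)*(-27))*(-26) = (96*(-27))*(-26) = -2592*(-26) = 67392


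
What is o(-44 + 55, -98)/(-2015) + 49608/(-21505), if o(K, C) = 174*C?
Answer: 53348628/8666515 ≈ 6.1557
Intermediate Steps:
o(-44 + 55, -98)/(-2015) + 49608/(-21505) = (174*(-98))/(-2015) + 49608/(-21505) = -17052*(-1/2015) + 49608*(-1/21505) = 17052/2015 - 49608/21505 = 53348628/8666515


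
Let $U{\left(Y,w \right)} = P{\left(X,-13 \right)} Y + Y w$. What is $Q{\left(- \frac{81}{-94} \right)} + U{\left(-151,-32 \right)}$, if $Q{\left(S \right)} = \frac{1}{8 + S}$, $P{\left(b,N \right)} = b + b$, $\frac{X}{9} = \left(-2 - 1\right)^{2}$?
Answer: $- \frac{16351696}{833} \approx -19630.0$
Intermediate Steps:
$X = 81$ ($X = 9 \left(-2 - 1\right)^{2} = 9 \left(-3\right)^{2} = 9 \cdot 9 = 81$)
$P{\left(b,N \right)} = 2 b$
$U{\left(Y,w \right)} = 162 Y + Y w$ ($U{\left(Y,w \right)} = 2 \cdot 81 Y + Y w = 162 Y + Y w$)
$Q{\left(- \frac{81}{-94} \right)} + U{\left(-151,-32 \right)} = \frac{1}{8 - \frac{81}{-94}} - 151 \left(162 - 32\right) = \frac{1}{8 - - \frac{81}{94}} - 19630 = \frac{1}{8 + \frac{81}{94}} - 19630 = \frac{1}{\frac{833}{94}} - 19630 = \frac{94}{833} - 19630 = - \frac{16351696}{833}$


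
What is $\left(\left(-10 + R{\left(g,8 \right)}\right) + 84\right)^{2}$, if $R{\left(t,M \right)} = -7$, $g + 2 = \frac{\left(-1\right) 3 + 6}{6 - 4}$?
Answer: $4489$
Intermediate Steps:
$g = - \frac{1}{2}$ ($g = -2 + \frac{\left(-1\right) 3 + 6}{6 - 4} = -2 + \frac{-3 + 6}{2} = -2 + 3 \cdot \frac{1}{2} = -2 + \frac{3}{2} = - \frac{1}{2} \approx -0.5$)
$\left(\left(-10 + R{\left(g,8 \right)}\right) + 84\right)^{2} = \left(\left(-10 - 7\right) + 84\right)^{2} = \left(-17 + 84\right)^{2} = 67^{2} = 4489$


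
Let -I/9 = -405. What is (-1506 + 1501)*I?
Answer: -18225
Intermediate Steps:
I = 3645 (I = -9*(-405) = 3645)
(-1506 + 1501)*I = (-1506 + 1501)*3645 = -5*3645 = -18225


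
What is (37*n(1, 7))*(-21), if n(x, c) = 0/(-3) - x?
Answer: 777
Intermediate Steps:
n(x, c) = -x (n(x, c) = 0*(-⅓) - x = 0 - x = -x)
(37*n(1, 7))*(-21) = (37*(-1*1))*(-21) = (37*(-1))*(-21) = -37*(-21) = 777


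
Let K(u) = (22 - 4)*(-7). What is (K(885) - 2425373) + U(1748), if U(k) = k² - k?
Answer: 628257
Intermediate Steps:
K(u) = -126 (K(u) = 18*(-7) = -126)
(K(885) - 2425373) + U(1748) = (-126 - 2425373) + 1748*(-1 + 1748) = -2425499 + 1748*1747 = -2425499 + 3053756 = 628257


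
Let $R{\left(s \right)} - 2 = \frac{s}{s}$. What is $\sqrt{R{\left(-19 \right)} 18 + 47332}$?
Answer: $\sqrt{47386} \approx 217.68$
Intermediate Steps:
$R{\left(s \right)} = 3$ ($R{\left(s \right)} = 2 + \frac{s}{s} = 2 + 1 = 3$)
$\sqrt{R{\left(-19 \right)} 18 + 47332} = \sqrt{3 \cdot 18 + 47332} = \sqrt{54 + 47332} = \sqrt{47386}$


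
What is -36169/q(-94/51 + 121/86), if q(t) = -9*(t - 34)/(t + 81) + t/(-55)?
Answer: -280274712728010/29871623989 ≈ -9382.6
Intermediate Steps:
q(t) = -t/55 - 9*(-34 + t)/(81 + t) (q(t) = -9*(-34 + t)/(81 + t) + t*(-1/55) = -9*(-34 + t)/(81 + t) - t/55 = -t/55 - 9*(-34 + t)/(81 + t))
-36169/q(-94/51 + 121/86) = -36169*55*(81 + (-94/51 + 121/86))/(16830 - (-94/51 + 121/86)² - 576*(-94/51 + 121/86)) = -36169*55*(81 - 1913/4386)/(16830 - (-1913/4386)² - 576*(-1913/4386)) = -36169*19434415/(4386*(16830 - 1*3659569/19236996 + 183648/731)) = -36169*19434415/(4386*(16830 - 3659569/19236996 + 183648/731)) = -36169/((1/55)*(4386/353353)*(328587863879/19236996)) = -36169/29871623989/7749031290 = -36169*7749031290/29871623989 = -280274712728010/29871623989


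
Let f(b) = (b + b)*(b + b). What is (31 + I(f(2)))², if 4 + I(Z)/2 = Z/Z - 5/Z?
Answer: 38025/64 ≈ 594.14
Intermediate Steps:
f(b) = 4*b² (f(b) = (2*b)*(2*b) = 4*b²)
I(Z) = -6 - 10/Z (I(Z) = -8 + 2*(Z/Z - 5/Z) = -8 + 2*(1 - 5/Z) = -8 + (2 - 10/Z) = -6 - 10/Z)
(31 + I(f(2)))² = (31 + (-6 - 10/(4*2²)))² = (31 + (-6 - 10/(4*4)))² = (31 + (-6 - 10/16))² = (31 + (-6 - 10*1/16))² = (31 + (-6 - 5/8))² = (31 - 53/8)² = (195/8)² = 38025/64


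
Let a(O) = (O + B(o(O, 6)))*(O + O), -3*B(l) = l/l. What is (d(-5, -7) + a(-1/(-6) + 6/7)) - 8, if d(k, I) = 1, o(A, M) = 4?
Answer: -4927/882 ≈ -5.5862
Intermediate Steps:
B(l) = -1/3 (B(l) = -l/(3*l) = -1/3*1 = -1/3)
a(O) = 2*O*(-1/3 + O) (a(O) = (O - 1/3)*(O + O) = (-1/3 + O)*(2*O) = 2*O*(-1/3 + O))
(d(-5, -7) + a(-1/(-6) + 6/7)) - 8 = (1 + 2*(-1/(-6) + 6/7)*(-1 + 3*(-1/(-6) + 6/7))/3) - 8 = (1 + 2*(-1*(-1/6) + 6*(1/7))*(-1 + 3*(-1*(-1/6) + 6*(1/7)))/3) - 8 = (1 + 2*(1/6 + 6/7)*(-1 + 3*(1/6 + 6/7))/3) - 8 = (1 + (2/3)*(43/42)*(-1 + 3*(43/42))) - 8 = (1 + (2/3)*(43/42)*(-1 + 43/14)) - 8 = (1 + (2/3)*(43/42)*(29/14)) - 8 = (1 + 1247/882) - 8 = 2129/882 - 8 = -4927/882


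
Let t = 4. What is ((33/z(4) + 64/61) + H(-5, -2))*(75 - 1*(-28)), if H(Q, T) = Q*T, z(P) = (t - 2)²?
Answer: 485027/244 ≈ 1987.8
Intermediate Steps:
z(P) = 4 (z(P) = (4 - 2)² = 2² = 4)
((33/z(4) + 64/61) + H(-5, -2))*(75 - 1*(-28)) = ((33/4 + 64/61) - 5*(-2))*(75 - 1*(-28)) = ((33*(¼) + 64*(1/61)) + 10)*(75 + 28) = ((33/4 + 64/61) + 10)*103 = (2269/244 + 10)*103 = (4709/244)*103 = 485027/244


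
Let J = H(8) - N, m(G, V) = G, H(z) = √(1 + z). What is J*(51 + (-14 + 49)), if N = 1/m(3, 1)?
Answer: 688/3 ≈ 229.33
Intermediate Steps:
N = ⅓ (N = 1/3 = ⅓ ≈ 0.33333)
J = 8/3 (J = √(1 + 8) - 1*⅓ = √9 - ⅓ = 3 - ⅓ = 8/3 ≈ 2.6667)
J*(51 + (-14 + 49)) = 8*(51 + (-14 + 49))/3 = 8*(51 + 35)/3 = (8/3)*86 = 688/3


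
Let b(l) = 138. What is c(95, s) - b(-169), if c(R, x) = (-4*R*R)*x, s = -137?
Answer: 4945562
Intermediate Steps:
c(R, x) = -4*x*R² (c(R, x) = (-4*R²)*x = -4*x*R²)
c(95, s) - b(-169) = -4*(-137)*95² - 1*138 = -4*(-137)*9025 - 138 = 4945700 - 138 = 4945562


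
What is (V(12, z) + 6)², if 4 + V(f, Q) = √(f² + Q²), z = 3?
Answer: 157 + 12*√17 ≈ 206.48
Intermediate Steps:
V(f, Q) = -4 + √(Q² + f²) (V(f, Q) = -4 + √(f² + Q²) = -4 + √(Q² + f²))
(V(12, z) + 6)² = ((-4 + √(3² + 12²)) + 6)² = ((-4 + √(9 + 144)) + 6)² = ((-4 + √153) + 6)² = ((-4 + 3*√17) + 6)² = (2 + 3*√17)²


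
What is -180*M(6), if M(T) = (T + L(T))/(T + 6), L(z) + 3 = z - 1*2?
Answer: -105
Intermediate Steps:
L(z) = -5 + z (L(z) = -3 + (z - 1*2) = -3 + (z - 2) = -3 + (-2 + z) = -5 + z)
M(T) = (-5 + 2*T)/(6 + T) (M(T) = (T + (-5 + T))/(T + 6) = (-5 + 2*T)/(6 + T))
-180*M(6) = -180*(-5 + 2*6)/(6 + 6) = -180*(-5 + 12)/12 = -15*7 = -180*7/12 = -105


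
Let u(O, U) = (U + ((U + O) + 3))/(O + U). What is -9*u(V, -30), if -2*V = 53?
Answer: -1503/113 ≈ -13.301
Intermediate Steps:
V = -53/2 (V = -½*53 = -53/2 ≈ -26.500)
u(O, U) = (3 + O + 2*U)/(O + U) (u(O, U) = (U + ((O + U) + 3))/(O + U) = (U + (3 + O + U))/(O + U) = (3 + O + 2*U)/(O + U))
-9*u(V, -30) = -9*(3 - 53/2 + 2*(-30))/(-53/2 - 30) = -9*(3 - 53/2 - 60)/(-113/2) = -(-18)*(-167)/(113*2) = -9*167/113 = -1503/113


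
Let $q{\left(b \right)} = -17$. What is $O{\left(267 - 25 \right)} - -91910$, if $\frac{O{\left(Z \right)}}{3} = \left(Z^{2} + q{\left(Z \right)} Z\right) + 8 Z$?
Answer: $261068$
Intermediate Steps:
$O{\left(Z \right)} = - 27 Z + 3 Z^{2}$ ($O{\left(Z \right)} = 3 \left(\left(Z^{2} - 17 Z\right) + 8 Z\right) = 3 \left(Z^{2} - 9 Z\right) = - 27 Z + 3 Z^{2}$)
$O{\left(267 - 25 \right)} - -91910 = 3 \left(267 - 25\right) \left(-9 + \left(267 - 25\right)\right) - -91910 = 3 \left(267 - 25\right) \left(-9 + \left(267 - 25\right)\right) + 91910 = 3 \cdot 242 \left(-9 + 242\right) + 91910 = 3 \cdot 242 \cdot 233 + 91910 = 169158 + 91910 = 261068$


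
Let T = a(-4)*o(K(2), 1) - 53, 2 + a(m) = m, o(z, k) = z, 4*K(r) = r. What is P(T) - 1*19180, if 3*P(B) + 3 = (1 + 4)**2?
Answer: -57518/3 ≈ -19173.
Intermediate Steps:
K(r) = r/4
a(m) = -2 + m
T = -56 (T = (-2 - 4)*((1/4)*2) - 53 = -6*1/2 - 53 = -3 - 53 = -56)
P(B) = 22/3 (P(B) = -1 + (1 + 4)**2/3 = -1 + (1/3)*5**2 = -1 + (1/3)*25 = -1 + 25/3 = 22/3)
P(T) - 1*19180 = 22/3 - 1*19180 = 22/3 - 19180 = -57518/3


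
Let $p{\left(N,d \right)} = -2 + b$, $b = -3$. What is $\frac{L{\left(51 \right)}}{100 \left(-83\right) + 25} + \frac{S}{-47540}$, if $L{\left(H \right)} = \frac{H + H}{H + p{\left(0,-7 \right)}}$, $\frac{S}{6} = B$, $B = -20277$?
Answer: $\frac{2315289561}{904805050} \approx 2.5589$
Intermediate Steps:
$p{\left(N,d \right)} = -5$ ($p{\left(N,d \right)} = -2 - 3 = -5$)
$S = -121662$ ($S = 6 \left(-20277\right) = -121662$)
$L{\left(H \right)} = \frac{2 H}{-5 + H}$ ($L{\left(H \right)} = \frac{H + H}{H - 5} = \frac{2 H}{-5 + H}$)
$\frac{L{\left(51 \right)}}{100 \left(-83\right) + 25} + \frac{S}{-47540} = \frac{2 \cdot 51 \frac{1}{-5 + 51}}{100 \left(-83\right) + 25} - \frac{121662}{-47540} = \frac{2 \cdot 51 \cdot \frac{1}{46}}{-8300 + 25} - - \frac{60831}{23770} = \frac{2 \cdot 51 \cdot \frac{1}{46}}{-8275} + \frac{60831}{23770} = \frac{51}{23} \left(- \frac{1}{8275}\right) + \frac{60831}{23770} = - \frac{51}{190325} + \frac{60831}{23770} = \frac{2315289561}{904805050}$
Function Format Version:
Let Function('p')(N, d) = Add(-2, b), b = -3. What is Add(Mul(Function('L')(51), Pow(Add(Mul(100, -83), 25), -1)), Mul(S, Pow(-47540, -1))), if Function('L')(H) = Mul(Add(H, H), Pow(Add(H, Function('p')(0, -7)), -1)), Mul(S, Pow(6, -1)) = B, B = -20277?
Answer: Rational(2315289561, 904805050) ≈ 2.5589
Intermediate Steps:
Function('p')(N, d) = -5 (Function('p')(N, d) = Add(-2, -3) = -5)
S = -121662 (S = Mul(6, -20277) = -121662)
Function('L')(H) = Mul(2, H, Pow(Add(-5, H), -1)) (Function('L')(H) = Mul(Add(H, H), Pow(Add(H, -5), -1)) = Mul(Mul(2, H), Pow(Add(-5, H), -1)) = Mul(2, H, Pow(Add(-5, H), -1)))
Add(Mul(Function('L')(51), Pow(Add(Mul(100, -83), 25), -1)), Mul(S, Pow(-47540, -1))) = Add(Mul(Mul(2, 51, Pow(Add(-5, 51), -1)), Pow(Add(Mul(100, -83), 25), -1)), Mul(-121662, Pow(-47540, -1))) = Add(Mul(Mul(2, 51, Pow(46, -1)), Pow(Add(-8300, 25), -1)), Mul(-121662, Rational(-1, 47540))) = Add(Mul(Mul(2, 51, Rational(1, 46)), Pow(-8275, -1)), Rational(60831, 23770)) = Add(Mul(Rational(51, 23), Rational(-1, 8275)), Rational(60831, 23770)) = Add(Rational(-51, 190325), Rational(60831, 23770)) = Rational(2315289561, 904805050)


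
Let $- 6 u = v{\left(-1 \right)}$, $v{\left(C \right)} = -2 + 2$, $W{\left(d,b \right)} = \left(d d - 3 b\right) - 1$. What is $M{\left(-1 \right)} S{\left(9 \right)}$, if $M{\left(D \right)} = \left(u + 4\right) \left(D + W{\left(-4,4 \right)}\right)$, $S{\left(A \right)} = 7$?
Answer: $56$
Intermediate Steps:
$W{\left(d,b \right)} = -1 + d^{2} - 3 b$ ($W{\left(d,b \right)} = \left(d^{2} - 3 b\right) - 1 = -1 + d^{2} - 3 b$)
$v{\left(C \right)} = 0$
$u = 0$ ($u = \left(- \frac{1}{6}\right) 0 = 0$)
$M{\left(D \right)} = 12 + 4 D$ ($M{\left(D \right)} = \left(0 + 4\right) \left(D - \left(13 - 16\right)\right) = 4 \left(D - -3\right) = 4 \left(D + 3\right) = 4 \left(3 + D\right) = 12 + 4 D$)
$M{\left(-1 \right)} S{\left(9 \right)} = \left(12 + 4 \left(-1\right)\right) 7 = \left(12 - 4\right) 7 = 8 \cdot 7 = 56$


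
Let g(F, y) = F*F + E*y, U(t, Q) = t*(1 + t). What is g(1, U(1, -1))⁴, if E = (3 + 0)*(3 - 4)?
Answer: 625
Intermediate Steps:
E = -3 (E = 3*(-1) = -3)
g(F, y) = F² - 3*y (g(F, y) = F*F - 3*y = F² - 3*y)
g(1, U(1, -1))⁴ = (1² - 3*(1 + 1))⁴ = (1 - 3*2)⁴ = (1 - 6)⁴ = (-5)⁴ = 625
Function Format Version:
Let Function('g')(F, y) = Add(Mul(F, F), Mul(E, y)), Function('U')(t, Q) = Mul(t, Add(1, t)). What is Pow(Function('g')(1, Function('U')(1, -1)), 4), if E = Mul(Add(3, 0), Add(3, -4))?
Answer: 625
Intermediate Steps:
E = -3 (E = Mul(3, -1) = -3)
Function('g')(F, y) = Add(Pow(F, 2), Mul(-3, y)) (Function('g')(F, y) = Add(Mul(F, F), Mul(-3, y)) = Add(Pow(F, 2), Mul(-3, y)))
Pow(Function('g')(1, Function('U')(1, -1)), 4) = Pow(Add(Pow(1, 2), Mul(-3, Mul(1, Add(1, 1)))), 4) = Pow(Add(1, Mul(-3, Mul(1, 2))), 4) = Pow(Add(1, Mul(-3, 2)), 4) = Pow(Add(1, -6), 4) = Pow(-5, 4) = 625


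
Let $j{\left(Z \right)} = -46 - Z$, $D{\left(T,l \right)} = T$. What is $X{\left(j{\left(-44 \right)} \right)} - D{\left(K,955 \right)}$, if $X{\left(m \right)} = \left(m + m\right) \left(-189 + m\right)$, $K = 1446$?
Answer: $-682$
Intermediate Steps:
$X{\left(m \right)} = 2 m \left(-189 + m\right)$
$X{\left(j{\left(-44 \right)} \right)} - D{\left(K,955 \right)} = 2 \left(-46 - -44\right) \left(-189 - 2\right) - 1446 = 2 \left(-46 + 44\right) \left(-189 + \left(-46 + 44\right)\right) - 1446 = 2 \left(-2\right) \left(-189 - 2\right) - 1446 = 2 \left(-2\right) \left(-191\right) - 1446 = 764 - 1446 = -682$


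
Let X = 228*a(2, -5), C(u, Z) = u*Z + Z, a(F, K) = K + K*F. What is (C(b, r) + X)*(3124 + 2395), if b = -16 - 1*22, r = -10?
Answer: -16832950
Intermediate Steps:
b = -38 (b = -16 - 22 = -38)
a(F, K) = K + F*K
C(u, Z) = Z + Z*u (C(u, Z) = Z*u + Z = Z + Z*u)
X = -3420 (X = 228*(-5*(1 + 2)) = 228*(-5*3) = 228*(-15) = -3420)
(C(b, r) + X)*(3124 + 2395) = (-10*(1 - 38) - 3420)*(3124 + 2395) = (-10*(-37) - 3420)*5519 = (370 - 3420)*5519 = -3050*5519 = -16832950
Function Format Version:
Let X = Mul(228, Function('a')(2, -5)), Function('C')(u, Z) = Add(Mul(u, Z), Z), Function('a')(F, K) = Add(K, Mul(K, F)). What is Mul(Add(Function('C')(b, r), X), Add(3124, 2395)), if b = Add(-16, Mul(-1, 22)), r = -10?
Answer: -16832950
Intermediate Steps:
b = -38 (b = Add(-16, -22) = -38)
Function('a')(F, K) = Add(K, Mul(F, K))
Function('C')(u, Z) = Add(Z, Mul(Z, u)) (Function('C')(u, Z) = Add(Mul(Z, u), Z) = Add(Z, Mul(Z, u)))
X = -3420 (X = Mul(228, Mul(-5, Add(1, 2))) = Mul(228, Mul(-5, 3)) = Mul(228, -15) = -3420)
Mul(Add(Function('C')(b, r), X), Add(3124, 2395)) = Mul(Add(Mul(-10, Add(1, -38)), -3420), Add(3124, 2395)) = Mul(Add(Mul(-10, -37), -3420), 5519) = Mul(Add(370, -3420), 5519) = Mul(-3050, 5519) = -16832950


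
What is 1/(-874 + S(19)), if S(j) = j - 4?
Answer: -1/859 ≈ -0.0011641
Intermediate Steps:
S(j) = -4 + j
1/(-874 + S(19)) = 1/(-874 + (-4 + 19)) = 1/(-874 + 15) = 1/(-859) = -1/859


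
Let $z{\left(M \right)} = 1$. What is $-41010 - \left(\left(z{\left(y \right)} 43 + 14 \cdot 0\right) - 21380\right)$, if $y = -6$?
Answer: $-19673$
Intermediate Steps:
$-41010 - \left(\left(z{\left(y \right)} 43 + 14 \cdot 0\right) - 21380\right) = -41010 - \left(\left(1 \cdot 43 + 14 \cdot 0\right) - 21380\right) = -41010 - \left(\left(43 + 0\right) - 21380\right) = -41010 - \left(43 - 21380\right) = -41010 - -21337 = -41010 + 21337 = -19673$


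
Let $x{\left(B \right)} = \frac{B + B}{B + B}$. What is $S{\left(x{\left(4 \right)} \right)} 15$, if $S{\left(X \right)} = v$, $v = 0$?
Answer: $0$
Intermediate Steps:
$x{\left(B \right)} = 1$ ($x{\left(B \right)} = \frac{2 B}{2 B} = 2 B \frac{1}{2 B} = 1$)
$S{\left(X \right)} = 0$
$S{\left(x{\left(4 \right)} \right)} 15 = 0 \cdot 15 = 0$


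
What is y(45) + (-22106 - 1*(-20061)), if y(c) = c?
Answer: -2000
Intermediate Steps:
y(45) + (-22106 - 1*(-20061)) = 45 + (-22106 - 1*(-20061)) = 45 + (-22106 + 20061) = 45 - 2045 = -2000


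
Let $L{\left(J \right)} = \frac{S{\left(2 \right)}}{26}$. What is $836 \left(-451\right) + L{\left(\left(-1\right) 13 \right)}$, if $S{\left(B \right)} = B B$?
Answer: $- \frac{4901466}{13} \approx -3.7704 \cdot 10^{5}$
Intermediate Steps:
$S{\left(B \right)} = B^{2}$
$L{\left(J \right)} = \frac{2}{13}$ ($L{\left(J \right)} = \frac{2^{2}}{26} = 4 \cdot \frac{1}{26} = \frac{2}{13}$)
$836 \left(-451\right) + L{\left(\left(-1\right) 13 \right)} = 836 \left(-451\right) + \frac{2}{13} = -377036 + \frac{2}{13} = - \frac{4901466}{13}$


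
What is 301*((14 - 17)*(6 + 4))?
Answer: -9030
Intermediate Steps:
301*((14 - 17)*(6 + 4)) = 301*(-3*10) = 301*(-30) = -9030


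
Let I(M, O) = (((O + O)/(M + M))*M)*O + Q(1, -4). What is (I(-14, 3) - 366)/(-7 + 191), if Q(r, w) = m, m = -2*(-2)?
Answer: -353/184 ≈ -1.9185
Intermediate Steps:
m = 4
Q(r, w) = 4
I(M, O) = 4 + O² (I(M, O) = (((O + O)/(M + M))*M)*O + 4 = (((2*O)/((2*M)))*M)*O + 4 = (((2*O)*(1/(2*M)))*M)*O + 4 = ((O/M)*M)*O + 4 = O*O + 4 = O² + 4 = 4 + O²)
(I(-14, 3) - 366)/(-7 + 191) = ((4 + 3²) - 366)/(-7 + 191) = ((4 + 9) - 366)/184 = (13 - 366)*(1/184) = -353*1/184 = -353/184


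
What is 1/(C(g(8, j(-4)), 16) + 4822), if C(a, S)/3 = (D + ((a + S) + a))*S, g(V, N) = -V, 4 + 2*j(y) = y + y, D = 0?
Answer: 1/4822 ≈ 0.00020738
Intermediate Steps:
j(y) = -2 + y (j(y) = -2 + (y + y)/2 = -2 + (2*y)/2 = -2 + y)
C(a, S) = 3*S*(S + 2*a) (C(a, S) = 3*((0 + ((a + S) + a))*S) = 3*((0 + ((S + a) + a))*S) = 3*((0 + (S + 2*a))*S) = 3*((S + 2*a)*S) = 3*(S*(S + 2*a)) = 3*S*(S + 2*a))
1/(C(g(8, j(-4)), 16) + 4822) = 1/(3*16*(16 + 2*(-1*8)) + 4822) = 1/(3*16*(16 + 2*(-8)) + 4822) = 1/(3*16*(16 - 16) + 4822) = 1/(3*16*0 + 4822) = 1/(0 + 4822) = 1/4822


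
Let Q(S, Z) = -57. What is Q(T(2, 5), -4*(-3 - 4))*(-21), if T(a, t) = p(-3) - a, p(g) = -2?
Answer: 1197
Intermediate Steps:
T(a, t) = -2 - a
Q(T(2, 5), -4*(-3 - 4))*(-21) = -57*(-21) = 1197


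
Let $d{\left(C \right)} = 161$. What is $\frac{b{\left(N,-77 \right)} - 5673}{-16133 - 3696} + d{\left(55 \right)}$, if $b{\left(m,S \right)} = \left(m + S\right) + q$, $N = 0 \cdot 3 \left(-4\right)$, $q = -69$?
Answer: $\frac{3198288}{19829} \approx 161.29$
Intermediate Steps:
$N = 0$ ($N = 0 \left(-4\right) = 0$)
$b{\left(m,S \right)} = -69 + S + m$ ($b{\left(m,S \right)} = \left(m + S\right) - 69 = \left(S + m\right) - 69 = -69 + S + m$)
$\frac{b{\left(N,-77 \right)} - 5673}{-16133 - 3696} + d{\left(55 \right)} = \frac{\left(-69 - 77 + 0\right) - 5673}{-16133 - 3696} + 161 = \frac{-146 - 5673}{-19829} + 161 = \left(-5819\right) \left(- \frac{1}{19829}\right) + 161 = \frac{5819}{19829} + 161 = \frac{3198288}{19829}$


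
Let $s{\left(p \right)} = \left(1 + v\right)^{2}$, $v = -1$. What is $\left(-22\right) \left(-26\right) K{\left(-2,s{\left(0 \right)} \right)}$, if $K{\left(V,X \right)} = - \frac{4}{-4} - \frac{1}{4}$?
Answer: $429$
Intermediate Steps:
$s{\left(p \right)} = 0$ ($s{\left(p \right)} = \left(1 - 1\right)^{2} = 0^{2} = 0$)
$K{\left(V,X \right)} = \frac{3}{4}$ ($K{\left(V,X \right)} = \left(-4\right) \left(- \frac{1}{4}\right) - \frac{1}{4} = 1 - \frac{1}{4} = \frac{3}{4}$)
$\left(-22\right) \left(-26\right) K{\left(-2,s{\left(0 \right)} \right)} = \left(-22\right) \left(-26\right) \frac{3}{4} = 572 \cdot \frac{3}{4} = 429$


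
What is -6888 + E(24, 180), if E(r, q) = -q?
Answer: -7068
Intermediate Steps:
-6888 + E(24, 180) = -6888 - 1*180 = -6888 - 180 = -7068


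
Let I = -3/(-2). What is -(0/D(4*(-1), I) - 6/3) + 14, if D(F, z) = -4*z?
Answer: 16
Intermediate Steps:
I = 3/2 (I = -3*(-1/2) = 3/2 ≈ 1.5000)
-(0/D(4*(-1), I) - 6/3) + 14 = -(0/((-4*3/2)) - 6/3) + 14 = -(0/(-6) - 6*1/3) + 14 = -(0*(-1/6) - 2) + 14 = -(0 - 2) + 14 = -1*(-2) + 14 = 2 + 14 = 16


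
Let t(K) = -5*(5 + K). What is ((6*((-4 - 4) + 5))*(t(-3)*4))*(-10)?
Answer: -7200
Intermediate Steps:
t(K) = -25 - 5*K
((6*((-4 - 4) + 5))*(t(-3)*4))*(-10) = ((6*((-4 - 4) + 5))*((-25 - 5*(-3))*4))*(-10) = ((6*(-8 + 5))*((-25 + 15)*4))*(-10) = ((6*(-3))*(-10*4))*(-10) = -18*(-40)*(-10) = 720*(-10) = -7200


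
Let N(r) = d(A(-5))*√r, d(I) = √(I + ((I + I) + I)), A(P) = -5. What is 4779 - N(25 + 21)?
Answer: 4779 - 2*I*√230 ≈ 4779.0 - 30.332*I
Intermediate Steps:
d(I) = 2*√I (d(I) = √(I + (2*I + I)) = √(I + 3*I) = √(4*I) = 2*√I)
N(r) = 2*I*√5*√r (N(r) = (2*√(-5))*√r = (2*(I*√5))*√r = (2*I*√5)*√r = 2*I*√5*√r)
4779 - N(25 + 21) = 4779 - 2*I*√5*√(25 + 21) = 4779 - 2*I*√5*√46 = 4779 - 2*I*√230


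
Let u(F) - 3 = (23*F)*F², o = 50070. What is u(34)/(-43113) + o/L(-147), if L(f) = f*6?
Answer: -23460250/301791 ≈ -77.737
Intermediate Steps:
L(f) = 6*f
u(F) = 3 + 23*F³ (u(F) = 3 + (23*F)*F² = 3 + 23*F³)
u(34)/(-43113) + o/L(-147) = (3 + 23*34³)/(-43113) + 50070/((6*(-147))) = (3 + 23*39304)*(-1/43113) + 50070/(-882) = (3 + 903992)*(-1/43113) + 50070*(-1/882) = 903995*(-1/43113) - 8345/147 = -903995/43113 - 8345/147 = -23460250/301791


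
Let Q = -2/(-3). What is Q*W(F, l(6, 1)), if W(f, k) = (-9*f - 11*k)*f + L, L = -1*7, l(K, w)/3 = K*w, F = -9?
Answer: 2092/3 ≈ 697.33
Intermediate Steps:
l(K, w) = 3*K*w (l(K, w) = 3*(K*w) = 3*K*w)
L = -7
Q = ⅔ (Q = -2*(-⅓) = ⅔ ≈ 0.66667)
W(f, k) = -7 + f*(-11*k - 9*f) (W(f, k) = (-9*f - 11*k)*f - 7 = (-11*k - 9*f)*f - 7 = f*(-11*k - 9*f) - 7 = -7 + f*(-11*k - 9*f))
Q*W(F, l(6, 1)) = 2*(-7 - 9*(-9)² - 11*(-9)*3*6*1)/3 = 2*(-7 - 9*81 - 11*(-9)*18)/3 = 2*(-7 - 729 + 1782)/3 = (⅔)*1046 = 2092/3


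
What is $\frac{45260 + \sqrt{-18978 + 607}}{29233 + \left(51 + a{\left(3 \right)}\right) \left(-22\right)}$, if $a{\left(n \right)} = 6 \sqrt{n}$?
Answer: $\frac{1272303860}{790176049} + \frac{5974320 \sqrt{3}}{790176049} + \frac{132 i \sqrt{55113}}{790176049} + \frac{28111 i \sqrt{18371}}{790176049} \approx 1.6232 + 0.0048611 i$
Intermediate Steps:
$\frac{45260 + \sqrt{-18978 + 607}}{29233 + \left(51 + a{\left(3 \right)}\right) \left(-22\right)} = \frac{45260 + \sqrt{-18978 + 607}}{29233 + \left(51 + 6 \sqrt{3}\right) \left(-22\right)} = \frac{45260 + \sqrt{-18371}}{29233 - \left(1122 + 132 \sqrt{3}\right)} = \frac{45260 + i \sqrt{18371}}{28111 - 132 \sqrt{3}}$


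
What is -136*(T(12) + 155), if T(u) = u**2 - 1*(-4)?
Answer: -41208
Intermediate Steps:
T(u) = 4 + u**2 (T(u) = u**2 + 4 = 4 + u**2)
-136*(T(12) + 155) = -136*((4 + 12**2) + 155) = -136*((4 + 144) + 155) = -136*(148 + 155) = -136*303 = -41208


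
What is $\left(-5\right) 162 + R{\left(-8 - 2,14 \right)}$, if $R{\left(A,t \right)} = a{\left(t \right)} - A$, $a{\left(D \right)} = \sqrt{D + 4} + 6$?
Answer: $-794 + 3 \sqrt{2} \approx -789.76$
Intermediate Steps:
$a{\left(D \right)} = 6 + \sqrt{4 + D}$ ($a{\left(D \right)} = \sqrt{4 + D} + 6 = 6 + \sqrt{4 + D}$)
$R{\left(A,t \right)} = 6 + \sqrt{4 + t} - A$ ($R{\left(A,t \right)} = \left(6 + \sqrt{4 + t}\right) - A = 6 + \sqrt{4 + t} - A$)
$\left(-5\right) 162 + R{\left(-8 - 2,14 \right)} = \left(-5\right) 162 + \left(6 + \sqrt{4 + 14} - \left(-8 - 2\right)\right) = -810 + \left(6 + \sqrt{18} - -10\right) = -810 + \left(6 + 3 \sqrt{2} + 10\right) = -810 + \left(16 + 3 \sqrt{2}\right) = -794 + 3 \sqrt{2}$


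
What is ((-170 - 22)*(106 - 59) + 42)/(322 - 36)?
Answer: -4491/143 ≈ -31.406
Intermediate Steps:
((-170 - 22)*(106 - 59) + 42)/(322 - 36) = (-192*47 + 42)/286 = (-9024 + 42)*(1/286) = -8982*1/286 = -4491/143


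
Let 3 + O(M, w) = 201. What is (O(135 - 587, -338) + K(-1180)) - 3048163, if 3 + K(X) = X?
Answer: -3049148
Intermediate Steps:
O(M, w) = 198 (O(M, w) = -3 + 201 = 198)
K(X) = -3 + X
(O(135 - 587, -338) + K(-1180)) - 3048163 = (198 + (-3 - 1180)) - 3048163 = (198 - 1183) - 3048163 = -985 - 3048163 = -3049148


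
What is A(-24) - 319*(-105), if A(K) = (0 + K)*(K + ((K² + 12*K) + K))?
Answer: 27735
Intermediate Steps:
A(K) = K*(K² + 14*K) (A(K) = K*(K + (K² + 13*K)) = K*(K² + 14*K))
A(-24) - 319*(-105) = (-24)²*(14 - 24) - 319*(-105) = 576*(-10) + 33495 = -5760 + 33495 = 27735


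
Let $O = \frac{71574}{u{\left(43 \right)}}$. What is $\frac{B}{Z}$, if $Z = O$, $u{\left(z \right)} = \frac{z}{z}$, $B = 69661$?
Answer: $\frac{69661}{71574} \approx 0.97327$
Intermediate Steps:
$u{\left(z \right)} = 1$
$O = 71574$ ($O = \frac{71574}{1} = 71574 \cdot 1 = 71574$)
$Z = 71574$
$\frac{B}{Z} = \frac{69661}{71574}$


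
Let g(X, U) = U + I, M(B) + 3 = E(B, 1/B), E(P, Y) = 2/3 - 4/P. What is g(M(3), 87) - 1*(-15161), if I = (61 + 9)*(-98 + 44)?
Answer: 11468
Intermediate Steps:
E(P, Y) = ⅔ - 4/P (E(P, Y) = 2*(⅓) - 4/P = ⅔ - 4/P)
M(B) = -7/3 - 4/B (M(B) = -3 + (⅔ - 4/B) = -7/3 - 4/B)
I = -3780 (I = 70*(-54) = -3780)
g(X, U) = -3780 + U (g(X, U) = U - 3780 = -3780 + U)
g(M(3), 87) - 1*(-15161) = (-3780 + 87) - 1*(-15161) = -3693 + 15161 = 11468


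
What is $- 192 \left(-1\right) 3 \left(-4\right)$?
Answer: $-2304$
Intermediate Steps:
$- 192 \left(-1\right) 3 \left(-4\right) = - 192 \left(\left(-3\right) \left(-4\right)\right) = \left(-192\right) 12 = -2304$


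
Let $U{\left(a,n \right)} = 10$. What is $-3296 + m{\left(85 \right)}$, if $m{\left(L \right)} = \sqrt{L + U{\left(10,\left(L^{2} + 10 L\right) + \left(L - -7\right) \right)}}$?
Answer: $-3296 + \sqrt{95} \approx -3286.3$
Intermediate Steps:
$m{\left(L \right)} = \sqrt{10 + L}$ ($m{\left(L \right)} = \sqrt{L + 10} = \sqrt{10 + L}$)
$-3296 + m{\left(85 \right)} = -3296 + \sqrt{10 + 85} = -3296 + \sqrt{95}$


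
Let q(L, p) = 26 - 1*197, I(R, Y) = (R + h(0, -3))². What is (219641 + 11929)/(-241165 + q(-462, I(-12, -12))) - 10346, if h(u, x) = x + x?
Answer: -1248546913/120668 ≈ -10347.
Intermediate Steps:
h(u, x) = 2*x
I(R, Y) = (-6 + R)² (I(R, Y) = (R + 2*(-3))² = (R - 6)² = (-6 + R)²)
q(L, p) = -171 (q(L, p) = 26 - 197 = -171)
(219641 + 11929)/(-241165 + q(-462, I(-12, -12))) - 10346 = (219641 + 11929)/(-241165 - 171) - 10346 = 231570/(-241336) - 10346 = 231570*(-1/241336) - 10346 = -115785/120668 - 10346 = -1248546913/120668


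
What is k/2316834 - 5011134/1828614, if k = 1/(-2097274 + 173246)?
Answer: -3722983158448334297/1358554595686781688 ≈ -2.7404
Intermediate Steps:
k = -1/1924028 (k = 1/(-1924028) = -1/1924028 ≈ -5.1974e-7)
k/2316834 - 5011134/1828614 = -1/1924028/2316834 - 5011134/1828614 = -1/1924028*1/2316834 - 5011134*1/1828614 = -1/4457653487352 - 835189/304769 = -3722983158448334297/1358554595686781688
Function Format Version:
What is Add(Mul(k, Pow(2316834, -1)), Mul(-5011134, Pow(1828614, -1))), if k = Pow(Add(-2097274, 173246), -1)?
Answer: Rational(-3722983158448334297, 1358554595686781688) ≈ -2.7404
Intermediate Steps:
k = Rational(-1, 1924028) (k = Pow(-1924028, -1) = Rational(-1, 1924028) ≈ -5.1974e-7)
Add(Mul(k, Pow(2316834, -1)), Mul(-5011134, Pow(1828614, -1))) = Add(Mul(Rational(-1, 1924028), Pow(2316834, -1)), Mul(-5011134, Pow(1828614, -1))) = Add(Mul(Rational(-1, 1924028), Rational(1, 2316834)), Mul(-5011134, Rational(1, 1828614))) = Add(Rational(-1, 4457653487352), Rational(-835189, 304769)) = Rational(-3722983158448334297, 1358554595686781688)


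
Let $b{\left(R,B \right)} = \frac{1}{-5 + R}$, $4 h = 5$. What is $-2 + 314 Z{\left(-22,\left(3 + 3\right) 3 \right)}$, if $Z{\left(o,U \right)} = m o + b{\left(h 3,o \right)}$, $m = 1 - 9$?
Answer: $\frac{275054}{5} \approx 55011.0$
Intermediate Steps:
$h = \frac{5}{4}$ ($h = \frac{1}{4} \cdot 5 = \frac{5}{4} \approx 1.25$)
$m = -8$
$Z{\left(o,U \right)} = - \frac{4}{5} - 8 o$ ($Z{\left(o,U \right)} = - 8 o + \frac{1}{-5 + \frac{5}{4} \cdot 3} = - 8 o + \frac{1}{-5 + \frac{15}{4}} = - 8 o + \frac{1}{- \frac{5}{4}} = - 8 o - \frac{4}{5} = - \frac{4}{5} - 8 o$)
$-2 + 314 Z{\left(-22,\left(3 + 3\right) 3 \right)} = -2 + 314 \left(- \frac{4}{5} - -176\right) = -2 + 314 \left(- \frac{4}{5} + 176\right) = -2 + 314 \cdot \frac{876}{5} = -2 + \frac{275064}{5} = \frac{275054}{5}$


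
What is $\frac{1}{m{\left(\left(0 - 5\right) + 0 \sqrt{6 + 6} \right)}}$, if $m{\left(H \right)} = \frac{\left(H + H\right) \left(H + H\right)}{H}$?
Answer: $- \frac{1}{20} \approx -0.05$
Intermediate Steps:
$m{\left(H \right)} = 4 H$ ($m{\left(H \right)} = \frac{2 H 2 H}{H} = \frac{4 H^{2}}{H} = 4 H$)
$\frac{1}{m{\left(\left(0 - 5\right) + 0 \sqrt{6 + 6} \right)}} = \frac{1}{4 \left(\left(0 - 5\right) + 0 \sqrt{6 + 6}\right)} = \frac{1}{4 \left(-5 + 0 \sqrt{12}\right)} = \frac{1}{4 \left(-5 + 0 \cdot 2 \sqrt{3}\right)} = \frac{1}{4 \left(-5 + 0\right)} = \frac{1}{4 \left(-5\right)} = \frac{1}{-20} = - \frac{1}{20}$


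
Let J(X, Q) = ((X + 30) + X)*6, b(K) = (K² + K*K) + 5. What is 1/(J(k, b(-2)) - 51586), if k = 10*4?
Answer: -1/50926 ≈ -1.9636e-5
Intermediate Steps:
b(K) = 5 + 2*K² (b(K) = (K² + K²) + 5 = 2*K² + 5 = 5 + 2*K²)
k = 40
J(X, Q) = 180 + 12*X (J(X, Q) = ((30 + X) + X)*6 = (30 + 2*X)*6 = 180 + 12*X)
1/(J(k, b(-2)) - 51586) = 1/((180 + 12*40) - 51586) = 1/((180 + 480) - 51586) = 1/(660 - 51586) = 1/(-50926) = -1/50926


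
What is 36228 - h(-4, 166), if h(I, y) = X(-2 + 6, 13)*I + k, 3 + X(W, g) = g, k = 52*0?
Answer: 36268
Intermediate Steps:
k = 0
X(W, g) = -3 + g
h(I, y) = 10*I (h(I, y) = (-3 + 13)*I + 0 = 10*I + 0 = 10*I)
36228 - h(-4, 166) = 36228 - 10*(-4) = 36228 - 1*(-40) = 36228 + 40 = 36268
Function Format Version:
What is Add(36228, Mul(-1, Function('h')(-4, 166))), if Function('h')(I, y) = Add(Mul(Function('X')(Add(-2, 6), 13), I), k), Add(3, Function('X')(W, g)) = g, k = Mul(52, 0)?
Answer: 36268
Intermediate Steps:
k = 0
Function('X')(W, g) = Add(-3, g)
Function('h')(I, y) = Mul(10, I) (Function('h')(I, y) = Add(Mul(Add(-3, 13), I), 0) = Add(Mul(10, I), 0) = Mul(10, I))
Add(36228, Mul(-1, Function('h')(-4, 166))) = Add(36228, Mul(-1, Mul(10, -4))) = Add(36228, Mul(-1, -40)) = Add(36228, 40) = 36268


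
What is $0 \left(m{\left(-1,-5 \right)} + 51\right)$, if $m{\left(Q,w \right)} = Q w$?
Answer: $0$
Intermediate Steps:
$0 \left(m{\left(-1,-5 \right)} + 51\right) = 0 \left(\left(-1\right) \left(-5\right) + 51\right) = 0 \left(5 + 51\right) = 0 \cdot 56 = 0$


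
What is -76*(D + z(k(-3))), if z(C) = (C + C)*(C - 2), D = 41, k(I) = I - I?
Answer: -3116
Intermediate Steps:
k(I) = 0
z(C) = 2*C*(-2 + C) (z(C) = (2*C)*(-2 + C) = 2*C*(-2 + C))
-76*(D + z(k(-3))) = -76*(41 + 2*0*(-2 + 0)) = -76*(41 + 2*0*(-2)) = -76*(41 + 0) = -76*41 = -3116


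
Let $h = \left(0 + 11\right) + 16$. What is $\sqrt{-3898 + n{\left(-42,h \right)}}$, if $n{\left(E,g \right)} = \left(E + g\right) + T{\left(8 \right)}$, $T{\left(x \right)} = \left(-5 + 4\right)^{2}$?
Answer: $2 i \sqrt{978} \approx 62.546 i$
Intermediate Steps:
$T{\left(x \right)} = 1$ ($T{\left(x \right)} = \left(-1\right)^{2} = 1$)
$h = 27$ ($h = 11 + 16 = 27$)
$n{\left(E,g \right)} = 1 + E + g$ ($n{\left(E,g \right)} = \left(E + g\right) + 1 = 1 + E + g$)
$\sqrt{-3898 + n{\left(-42,h \right)}} = \sqrt{-3898 + \left(1 - 42 + 27\right)} = \sqrt{-3898 - 14} = \sqrt{-3912} = 2 i \sqrt{978}$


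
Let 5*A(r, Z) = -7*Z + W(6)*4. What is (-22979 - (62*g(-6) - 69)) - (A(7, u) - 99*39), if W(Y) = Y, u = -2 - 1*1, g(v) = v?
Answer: -18686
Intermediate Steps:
u = -3 (u = -2 - 1 = -3)
A(r, Z) = 24/5 - 7*Z/5 (A(r, Z) = (-7*Z + 6*4)/5 = (-7*Z + 24)/5 = (24 - 7*Z)/5 = 24/5 - 7*Z/5)
(-22979 - (62*g(-6) - 69)) - (A(7, u) - 99*39) = (-22979 - (62*(-6) - 69)) - ((24/5 - 7/5*(-3)) - 99*39) = (-22979 - (-372 - 69)) - ((24/5 + 21/5) - 3861) = (-22979 - 1*(-441)) - (9 - 3861) = (-22979 + 441) - 1*(-3852) = -22538 + 3852 = -18686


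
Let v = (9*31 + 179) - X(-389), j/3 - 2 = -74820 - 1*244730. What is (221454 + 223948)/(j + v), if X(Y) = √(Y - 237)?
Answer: -213388980386/459060205611 + 222701*I*√626/459060205611 ≈ -0.46484 + 1.2138e-5*I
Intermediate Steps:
X(Y) = √(-237 + Y)
j = -958644 (j = 6 + 3*(-74820 - 1*244730) = 6 + 3*(-74820 - 244730) = 6 + 3*(-319550) = 6 - 958650 = -958644)
v = 458 - I*√626 (v = (9*31 + 179) - √(-237 - 389) = (279 + 179) - √(-626) = 458 - I*√626 ≈ 458.0 - 25.02*I)
(221454 + 223948)/(j + v) = (221454 + 223948)/(-958644 + (458 - I*√626)) = 445402/(-958186 - I*√626)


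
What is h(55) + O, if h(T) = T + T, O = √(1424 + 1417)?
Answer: 110 + √2841 ≈ 163.30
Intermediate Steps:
O = √2841 ≈ 53.301
h(T) = 2*T
h(55) + O = 2*55 + √2841 = 110 + √2841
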